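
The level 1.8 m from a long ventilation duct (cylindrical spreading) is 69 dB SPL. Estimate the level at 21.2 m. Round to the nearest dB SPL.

For a line source, L₂ = L₁ − 10·log₁₀(r₂/r₁).
L₂ = 69 − 10·log₁₀(21.2/1.8) = 69 − 10.711 = 58.29 dB SPL.

58 dB SPL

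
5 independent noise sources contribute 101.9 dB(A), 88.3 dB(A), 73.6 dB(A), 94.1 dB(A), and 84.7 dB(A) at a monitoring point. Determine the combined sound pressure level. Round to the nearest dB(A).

Incoherent sources combine by intensity addition: L_total = 10·log₁₀(Σ 10^(L_i/10)).
Σ 10^(L/10) = 10^(101.9/10) + 10^(88.3/10) + 10^(73.6/10) + 10^(94.1/10) + 10^(84.7/10) = 1.905e+10.
L_total = 10·log₁₀(1.905e+10) = 102.80 dB(A).

103 dB(A)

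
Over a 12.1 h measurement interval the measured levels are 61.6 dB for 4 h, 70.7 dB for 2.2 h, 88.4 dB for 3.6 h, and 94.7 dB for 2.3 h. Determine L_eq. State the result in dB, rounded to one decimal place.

L_eq = 10·log₁₀[(1/T)·Σ tᵢ·10^(Lᵢ/10)] with T = 12.1 h.
Σ tᵢ·10^(Lᵢ/10) = 4·10^(61.6/10) + 2.2·10^(70.7/10) + 3.6·10^(88.4/10) + 2.3·10^(94.7/10) = 9.310e+09.
L_eq = 10·log₁₀(9.310e+09/12.1) = 88.86 dB.

88.9 dB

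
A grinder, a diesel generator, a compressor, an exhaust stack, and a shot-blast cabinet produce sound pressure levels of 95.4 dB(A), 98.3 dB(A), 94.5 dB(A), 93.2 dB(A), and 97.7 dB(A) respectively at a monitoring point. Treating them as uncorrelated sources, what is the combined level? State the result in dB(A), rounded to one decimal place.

103.2 dB(A)

For uncorrelated sources the intensities add, so convert each level to linear form, sum, and take 10·log₁₀ of the total.
Σ 10^(L/10) = 10^(95.4/10) + 10^(98.3/10) + 10^(94.5/10) + 10^(93.2/10) + 10^(97.7/10) = 2.102e+10.
L_total = 10·log₁₀(2.102e+10) = 103.23 dB(A).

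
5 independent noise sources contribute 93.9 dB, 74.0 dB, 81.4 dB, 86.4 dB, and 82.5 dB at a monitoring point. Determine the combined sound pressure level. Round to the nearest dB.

95 dB

For uncorrelated sources the intensities add, so convert each level to linear form, sum, and take 10·log₁₀ of the total.
Σ 10^(L/10) = 10^(93.9/10) + 10^(74.0/10) + 10^(81.4/10) + 10^(86.4/10) + 10^(82.5/10) = 3.232e+09.
L_total = 10·log₁₀(3.232e+09) = 95.09 dB.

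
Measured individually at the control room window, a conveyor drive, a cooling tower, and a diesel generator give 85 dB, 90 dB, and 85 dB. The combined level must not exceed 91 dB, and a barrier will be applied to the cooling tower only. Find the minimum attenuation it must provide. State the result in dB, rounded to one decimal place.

Fixed contribution from the other sources: Σ 10^(L/10) = 10^(85/10) + 10^(85/10) = 6.325e+08 (88.01 dB).
To meet 91 dB overall, the treated cooling tower may contribute at most 10^(91/10) − 6.325e+08 = 6.265e+08, i.e. 87.97 dB.
So the cooling tower must be reduced from 90 to 87.97 dB: IL = 2.03 dB.

2.0 dB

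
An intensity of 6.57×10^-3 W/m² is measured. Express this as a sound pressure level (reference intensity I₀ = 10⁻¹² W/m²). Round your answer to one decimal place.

98.2 dB

L = 10·log₁₀(I/I₀) = 10·log₁₀(6.57×10^-3/10⁻¹²) = 10·log₁₀(6.57×10^9).
L = 10·(0.8176 + 9) = 98.18 dB.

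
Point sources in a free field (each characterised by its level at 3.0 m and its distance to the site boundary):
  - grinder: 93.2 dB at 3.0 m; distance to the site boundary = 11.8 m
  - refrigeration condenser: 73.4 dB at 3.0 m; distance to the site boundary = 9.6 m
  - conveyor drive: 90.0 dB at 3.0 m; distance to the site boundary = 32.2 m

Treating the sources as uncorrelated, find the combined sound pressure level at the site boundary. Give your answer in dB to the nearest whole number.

82 dB

Propagate each source to the receiver with L = L_ref − 20·log₁₀(r/r_ref), then add intensities.
grinder: 93.2 − 20·log₁₀(11.8/3.0) = 93.2 − 11.90 = 81.30 dB.
refrigeration condenser: 73.4 − 20·log₁₀(9.6/3.0) = 73.4 − 10.10 = 63.30 dB.
conveyor drive: 90.0 − 20·log₁₀(32.2/3.0) = 90.0 − 20.61 = 69.39 dB.
Σ 10^(L/10) = 1.459e+08 → L_total = 10·log₁₀(1.459e+08) = 81.64 dB.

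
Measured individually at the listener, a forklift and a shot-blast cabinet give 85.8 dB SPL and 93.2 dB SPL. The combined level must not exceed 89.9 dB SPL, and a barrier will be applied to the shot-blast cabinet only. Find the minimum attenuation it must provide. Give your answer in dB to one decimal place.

The untreated sources together contribute 10^(85.8/10) = 3.802e+08, i.e. 85.80 dB SPL.
To meet 89.9 dB SPL overall, the treated shot-blast cabinet may contribute at most 10^(89.9/10) − 3.802e+08 = 5.970e+08, i.e. 87.76 dB SPL.
So the shot-blast cabinet must be reduced from 93.2 to 87.76 dB SPL: IL = 5.44 dB.

5.4 dB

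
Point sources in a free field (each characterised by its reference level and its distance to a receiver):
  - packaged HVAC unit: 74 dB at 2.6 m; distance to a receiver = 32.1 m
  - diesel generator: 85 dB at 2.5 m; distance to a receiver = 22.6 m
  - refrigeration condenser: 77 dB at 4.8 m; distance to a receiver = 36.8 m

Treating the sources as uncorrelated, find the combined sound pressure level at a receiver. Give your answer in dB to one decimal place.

66.9 dB

Apply inverse-square spreading to bring every level to the receiver, then sum 10^(L/10).
packaged HVAC unit: 74 − 20·log₁₀(32.1/2.6) = 74 − 21.83 = 52.17 dB.
diesel generator: 85 − 20·log₁₀(22.6/2.5) = 85 − 19.12 = 65.88 dB.
refrigeration condenser: 77 − 20·log₁₀(36.8/4.8) = 77 − 17.69 = 59.31 dB.
Σ 10^(L/10) = 4.887e+06 → L_total = 10·log₁₀(4.887e+06) = 66.89 dB.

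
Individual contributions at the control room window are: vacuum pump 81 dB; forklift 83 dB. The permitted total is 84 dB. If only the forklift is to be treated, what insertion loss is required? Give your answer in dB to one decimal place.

The untreated sources together contribute 10^(81/10) = 1.259e+08, i.e. 81.00 dB.
The limit corresponds to 10^(84/10) = 2.512e+08; subtracting the fixed part leaves 1.253e+08 for the forklift, i.e. 80.98 dB.
So the forklift must be reduced from 83 to 80.98 dB: IL = 2.02 dB.

2.0 dB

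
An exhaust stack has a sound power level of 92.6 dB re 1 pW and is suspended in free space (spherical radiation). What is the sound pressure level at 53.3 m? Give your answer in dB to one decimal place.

47.1 dB

Free-field spherical radiation: L_p = L_w − 10·log₁₀(4π·r²), r = 53.3 m.
4π·r² = 3.57e+04 m², 10·log₁₀ of that is 45.527 dB.
L_p = 92.6 − 45.527 = 47.07 dB.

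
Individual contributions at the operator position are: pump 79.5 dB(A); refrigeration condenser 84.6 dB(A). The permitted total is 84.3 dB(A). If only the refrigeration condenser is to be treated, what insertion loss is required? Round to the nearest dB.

2 dB

Fixed contribution from the other source: Σ 10^(L/10) = 10^(79.5/10) = 8.913e+07 (79.50 dB(A)).
To meet 84.3 dB(A) overall, the treated refrigeration condenser may contribute at most 10^(84.3/10) − 8.913e+07 = 1.800e+08, i.e. 82.55 dB(A).
Required insertion loss = 84.6 − 82.55 = 2.05 dB.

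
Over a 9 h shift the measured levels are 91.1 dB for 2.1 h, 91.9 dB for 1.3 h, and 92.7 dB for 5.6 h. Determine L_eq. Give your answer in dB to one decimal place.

The energy average is taken in the linear domain: L_eq = 10·log₁₀[(Σ tᵢ·10^(Lᵢ/10))/T], T = 9 h.
Σ tᵢ·10^(Lᵢ/10) = 2.1·10^(91.1/10) + 1.3·10^(91.9/10) + 5.6·10^(92.7/10) = 1.515e+10.
L_eq = 10·log₁₀(1.515e+10/9) = 92.26 dB.

92.3 dB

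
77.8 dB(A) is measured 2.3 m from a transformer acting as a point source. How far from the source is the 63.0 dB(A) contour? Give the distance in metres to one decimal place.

12.6 m

The 14.8 dB drop corresponds to a distance ratio of 10^(14.8/20) for a point source.
r₂ = 2.3·10^((77.8−63.0)/20) = 2.3·10^(14.8/20) = 12.64 m.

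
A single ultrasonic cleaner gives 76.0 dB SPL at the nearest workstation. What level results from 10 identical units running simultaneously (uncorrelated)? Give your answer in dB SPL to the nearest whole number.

86 dB SPL

L_total = L₁ + 10·log₁₀ N for N identical incoherent sources.
L_total = 76.0 + 10·log₁₀(10) = 76.0 + 10.000 = 86.00 dB SPL.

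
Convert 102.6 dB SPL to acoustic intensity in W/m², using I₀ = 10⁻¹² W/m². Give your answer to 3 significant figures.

0.0182 W/m²

L = 10·log₁₀(I/I₀) ⇒ I = I₀·10^(L/10) = 10⁻¹² × 10^10.26.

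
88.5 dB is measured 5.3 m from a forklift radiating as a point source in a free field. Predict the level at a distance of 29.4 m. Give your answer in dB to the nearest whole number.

Spherical spreading from a point source gives a 20·log₁₀(r₂/r₁) drop.
L₂ = 88.5 − 20·log₁₀(29.4/5.3) = 88.5 − 14.881 = 73.62 dB.

74 dB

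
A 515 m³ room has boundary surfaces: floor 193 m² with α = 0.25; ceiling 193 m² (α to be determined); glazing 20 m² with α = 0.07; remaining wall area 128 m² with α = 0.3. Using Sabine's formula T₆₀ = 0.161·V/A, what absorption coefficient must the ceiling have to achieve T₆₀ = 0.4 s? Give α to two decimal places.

0.62

A = 0.161·V/T₆₀ = 0.161·515/0.4 = 207.29 m² sabins.
Absorption from the other surfaces = 193·0.25 + 20·0.07 + 128·0.3 = 88.05 m², so the ceiling must supply 119.24 m² over 193 m².
α = 119.24/193 = 0.618.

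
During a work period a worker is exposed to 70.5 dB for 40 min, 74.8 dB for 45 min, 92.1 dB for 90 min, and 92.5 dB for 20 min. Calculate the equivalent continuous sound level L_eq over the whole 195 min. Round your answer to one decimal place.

L_eq = 10·log₁₀[(1/T)·Σ tᵢ·10^(Lᵢ/10)] with T = 195 min.
Σ tᵢ·10^(Lᵢ/10) = 40·10^(70.5/10) + 45·10^(74.8/10) + 90·10^(92.1/10) + 20·10^(92.5/10) = 1.833e+11.
L_eq = 10·log₁₀(1.833e+11/195) = 89.73 dB.

89.7 dB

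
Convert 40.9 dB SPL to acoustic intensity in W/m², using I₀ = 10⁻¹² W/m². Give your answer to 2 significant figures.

1.2e-08 W/m²

I = I₀·10^(L/10) = 10⁻¹² × 10^(40.9/10) = 10^(-7.910).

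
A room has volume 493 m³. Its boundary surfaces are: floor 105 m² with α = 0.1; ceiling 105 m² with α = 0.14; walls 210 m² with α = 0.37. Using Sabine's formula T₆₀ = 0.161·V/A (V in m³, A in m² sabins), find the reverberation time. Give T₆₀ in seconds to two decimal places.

0.77 s

Total absorption A = 105·0.1 + 105·0.14 + 210·0.37 = 102.90 m² sabins.
T₆₀ = 0.161·V/A = 0.161·493/102.90 = 0.771 s.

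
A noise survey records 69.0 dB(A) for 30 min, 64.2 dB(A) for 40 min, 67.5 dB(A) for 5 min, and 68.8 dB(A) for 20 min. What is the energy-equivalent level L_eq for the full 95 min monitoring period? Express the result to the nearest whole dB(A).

The energy average is taken in the linear domain: L_eq = 10·log₁₀[(Σ tᵢ·10^(Lᵢ/10))/T], T = 95 min.
Σ tᵢ·10^(Lᵢ/10) = 30·10^(69.0/10) + 40·10^(64.2/10) + 5·10^(67.5/10) + 20·10^(68.8/10) = 5.233e+08.
L_eq = 10·log₁₀(5.233e+08/95) = 67.41 dB(A).

67 dB(A)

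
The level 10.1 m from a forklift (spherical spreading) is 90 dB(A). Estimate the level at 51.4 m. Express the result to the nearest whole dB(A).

For a point source, L₂ = L₁ − 20·log₁₀(r₂/r₁).
L₂ = 90 − 20·log₁₀(51.4/10.1) = 90 − 14.133 = 75.87 dB(A).

76 dB(A)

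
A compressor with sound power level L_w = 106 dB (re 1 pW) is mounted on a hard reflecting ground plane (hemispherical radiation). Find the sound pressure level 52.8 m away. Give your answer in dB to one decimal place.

Free-field hemispherical radiation: L_p = L_w − 10·log₁₀(2π·r²), r = 52.8 m.
2π·r² = 1.752e+04 m², 10·log₁₀ of that is 42.434 dB.
L_p = 106 − 42.434 = 63.57 dB.

63.6 dB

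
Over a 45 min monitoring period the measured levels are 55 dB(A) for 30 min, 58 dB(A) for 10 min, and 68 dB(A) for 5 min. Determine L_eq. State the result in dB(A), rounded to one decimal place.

60.2 dB(A)

Weight each interval's intensity by its duration and average over T = 45 min:
Σ tᵢ·10^(Lᵢ/10) = 30·10^(55/10) + 10·10^(58/10) + 5·10^(68/10) = 4.734e+07.
L_eq = 10·log₁₀(4.734e+07/45) = 60.22 dB(A).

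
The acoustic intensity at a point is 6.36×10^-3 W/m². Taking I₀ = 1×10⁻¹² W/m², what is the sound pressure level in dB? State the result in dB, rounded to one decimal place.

L = 10·log₁₀(I/I₀) = 10·log₁₀(6.36×10^-3/10⁻¹²) = 10·log₁₀(6.36×10^9).
L = 10·(0.8035 + 9) = 98.03 dB.

98.0 dB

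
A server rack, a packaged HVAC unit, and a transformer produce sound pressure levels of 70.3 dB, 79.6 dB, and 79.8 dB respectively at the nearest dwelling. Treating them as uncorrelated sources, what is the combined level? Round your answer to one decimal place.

83.0 dB

For uncorrelated sources the intensities add, so convert each level to linear form, sum, and take 10·log₁₀ of the total.
Σ 10^(L/10) = 10^(70.3/10) + 10^(79.6/10) + 10^(79.8/10) = 1.974e+08.
L_total = 10·log₁₀(1.974e+08) = 82.95 dB.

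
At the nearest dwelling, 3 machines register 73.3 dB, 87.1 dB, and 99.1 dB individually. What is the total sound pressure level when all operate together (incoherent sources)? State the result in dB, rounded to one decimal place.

99.4 dB

For uncorrelated sources the intensities add, so convert each level to linear form, sum, and take 10·log₁₀ of the total.
Σ 10^(L/10) = 10^(73.3/10) + 10^(87.1/10) + 10^(99.1/10) = 8.663e+09.
L_total = 10·log₁₀(8.663e+09) = 99.38 dB.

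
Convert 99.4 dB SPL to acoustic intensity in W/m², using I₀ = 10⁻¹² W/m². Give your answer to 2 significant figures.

L = 10·log₁₀(I/I₀) ⇒ I = I₀·10^(L/10) = 10⁻¹² × 10^9.94.

0.0087 W/m²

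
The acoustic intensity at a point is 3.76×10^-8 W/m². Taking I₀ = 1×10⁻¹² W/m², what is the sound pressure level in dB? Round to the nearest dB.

46 dB

Dividing by I₀ shifts the exponent by 12: I/I₀ = 3.76×10^4.
L = 10·(0.5752 + 4) = 45.75 dB.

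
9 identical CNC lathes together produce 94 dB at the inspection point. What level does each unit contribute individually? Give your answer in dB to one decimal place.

84.5 dB

Dividing the total intensity by 9 lowers the level by 10·log₁₀ 9 = 9.542 dB: L₁ = 94 − 9.542.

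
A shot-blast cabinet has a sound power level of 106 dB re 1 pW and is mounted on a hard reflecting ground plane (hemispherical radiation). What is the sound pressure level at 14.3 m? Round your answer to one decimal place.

74.9 dB

Free-field hemispherical radiation: L_p = L_w − 10·log₁₀(2π·r²), r = 14.3 m.
2π·r² = 1285 m², 10·log₁₀ of that is 31.089 dB.
L_p = 106 − 31.089 = 74.91 dB.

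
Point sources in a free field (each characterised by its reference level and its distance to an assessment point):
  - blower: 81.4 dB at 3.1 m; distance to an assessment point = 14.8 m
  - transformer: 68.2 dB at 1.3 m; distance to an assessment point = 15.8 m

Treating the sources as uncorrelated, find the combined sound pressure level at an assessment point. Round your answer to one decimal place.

67.9 dB

Apply inverse-square spreading to bring every level to the receiver, then sum 10^(L/10).
blower: 81.4 − 20·log₁₀(14.8/3.1) = 81.4 − 13.58 = 67.82 dB.
transformer: 68.2 − 20·log₁₀(15.8/1.3) = 68.2 − 21.69 = 46.51 dB.
Σ 10^(L/10) = 6.101e+06 → L_total = 10·log₁₀(6.101e+06) = 67.85 dB.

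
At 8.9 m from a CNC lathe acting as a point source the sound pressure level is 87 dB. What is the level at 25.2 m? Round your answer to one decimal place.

78.0 dB

Point-source attenuation: ΔL = 20·log₁₀(r₂/r₁) = 20·log₁₀(25.2/8.9) = 9.040 dB.
L₂ = 87 − 20·log₁₀(25.2/8.9) = 87 − 9.040 = 77.96 dB.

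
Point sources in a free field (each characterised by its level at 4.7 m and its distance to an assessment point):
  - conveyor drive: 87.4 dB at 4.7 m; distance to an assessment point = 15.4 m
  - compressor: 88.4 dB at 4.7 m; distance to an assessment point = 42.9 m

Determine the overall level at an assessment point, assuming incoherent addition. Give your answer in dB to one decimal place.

First find each source's level at the receiver (point-source: −20·log₁₀(r/r_ref)), then combine on an intensity basis.
conveyor drive: 87.4 − 20·log₁₀(15.4/4.7) = 87.4 − 10.31 = 77.09 dB.
compressor: 88.4 − 20·log₁₀(42.9/4.7) = 88.4 − 19.21 = 69.19 dB.
Σ 10^(L/10) = 5.949e+07 → L_total = 10·log₁₀(5.949e+07) = 77.74 dB.

77.7 dB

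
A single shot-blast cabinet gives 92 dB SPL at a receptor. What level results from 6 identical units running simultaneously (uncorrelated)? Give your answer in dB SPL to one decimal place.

N identical incoherent sources raise the level by 10·log₁₀ N.
L_total = 92 + 10·log₁₀(6) = 92 + 7.782 = 99.78 dB SPL.

99.8 dB SPL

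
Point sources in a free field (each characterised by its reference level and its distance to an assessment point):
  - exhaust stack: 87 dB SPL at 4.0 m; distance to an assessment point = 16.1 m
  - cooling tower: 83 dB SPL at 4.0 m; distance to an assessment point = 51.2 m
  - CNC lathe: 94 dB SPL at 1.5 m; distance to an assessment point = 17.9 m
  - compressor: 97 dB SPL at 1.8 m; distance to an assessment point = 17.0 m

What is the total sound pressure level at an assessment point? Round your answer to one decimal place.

Apply inverse-square spreading to bring every level to the receiver, then sum 10^(L/10).
exhaust stack: 87 − 20·log₁₀(16.1/4.0) = 87 − 12.10 = 74.90 dB SPL.
cooling tower: 83 − 20·log₁₀(51.2/4.0) = 83 − 22.14 = 60.86 dB SPL.
CNC lathe: 94 − 20·log₁₀(17.9/1.5) = 94 − 21.54 = 72.46 dB SPL.
compressor: 97 − 20·log₁₀(17.0/1.8) = 97 − 19.50 = 77.50 dB SPL.
Σ 10^(L/10) = 1.060e+08 → L_total = 10·log₁₀(1.060e+08) = 80.25 dB SPL.

80.3 dB SPL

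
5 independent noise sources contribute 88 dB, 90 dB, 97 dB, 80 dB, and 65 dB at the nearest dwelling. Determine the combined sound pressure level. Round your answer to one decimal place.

98.3 dB

For uncorrelated sources the intensities add, so convert each level to linear form, sum, and take 10·log₁₀ of the total.
Σ 10^(L/10) = 10^(88/10) + 10^(90/10) + 10^(97/10) + 10^(80/10) + 10^(65/10) = 6.746e+09.
L_total = 10·log₁₀(6.746e+09) = 98.29 dB.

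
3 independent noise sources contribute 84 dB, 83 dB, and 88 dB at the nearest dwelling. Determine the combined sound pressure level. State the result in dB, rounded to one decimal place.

90.3 dB

Incoherent sources combine by intensity addition: L_total = 10·log₁₀(Σ 10^(L_i/10)).
Σ 10^(L/10) = 10^(84/10) + 10^(83/10) + 10^(88/10) = 1.082e+09.
L_total = 10·log₁₀(1.082e+09) = 90.34 dB.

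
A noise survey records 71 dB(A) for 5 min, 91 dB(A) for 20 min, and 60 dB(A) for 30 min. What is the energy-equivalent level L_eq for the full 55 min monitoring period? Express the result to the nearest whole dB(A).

Weight each interval's intensity by its duration and average over T = 55 min:
Σ tᵢ·10^(Lᵢ/10) = 5·10^(71/10) + 20·10^(91/10) + 30·10^(60/10) = 2.527e+10.
L_eq = 10·log₁₀(2.527e+10/55) = 86.62 dB(A).

87 dB(A)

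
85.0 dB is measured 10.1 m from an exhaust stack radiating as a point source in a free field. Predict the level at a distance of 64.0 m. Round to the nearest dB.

69 dB

Spherical spreading from a point source gives a 20·log₁₀(r₂/r₁) drop.
L₂ = 85.0 − 20·log₁₀(64.0/10.1) = 85.0 − 16.037 = 68.96 dB.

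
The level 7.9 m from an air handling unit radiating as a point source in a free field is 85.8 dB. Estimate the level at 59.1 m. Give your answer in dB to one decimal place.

For a point source, L₂ = L₁ − 20·log₁₀(r₂/r₁).
L₂ = 85.8 − 20·log₁₀(59.1/7.9) = 85.8 − 17.479 = 68.32 dB.

68.3 dB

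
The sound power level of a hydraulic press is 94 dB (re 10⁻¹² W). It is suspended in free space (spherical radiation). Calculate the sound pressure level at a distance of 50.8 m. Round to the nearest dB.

49 dB

The power spreads over a sphere of area 4π·r², so L_p = L_w − 10·log₁₀(4π·r²).
4π·r² = 3.243e+04 m², 10·log₁₀ of that is 45.109 dB.
L_p = 94 − 45.109 = 48.89 dB.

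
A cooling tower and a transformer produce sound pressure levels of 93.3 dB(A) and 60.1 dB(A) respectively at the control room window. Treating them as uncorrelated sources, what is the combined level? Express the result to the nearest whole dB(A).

93 dB(A)

For uncorrelated sources the intensities add, so convert each level to linear form, sum, and take 10·log₁₀ of the total.
Σ 10^(L/10) = 10^(93.3/10) + 10^(60.1/10) = 2.139e+09.
L_total = 10·log₁₀(2.139e+09) = 93.30 dB(A).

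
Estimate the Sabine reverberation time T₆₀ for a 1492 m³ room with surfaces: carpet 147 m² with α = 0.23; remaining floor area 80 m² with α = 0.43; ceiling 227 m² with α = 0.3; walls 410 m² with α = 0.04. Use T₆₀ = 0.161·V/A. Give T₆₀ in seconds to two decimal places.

Summing Sᵢαᵢ: 147·0.23 + 80·0.43 + 227·0.3 + 410·0.04 = 152.71 m².
T₆₀ = 0.161·V/A = 0.161·1492/152.71 = 1.573 s.

1.57 s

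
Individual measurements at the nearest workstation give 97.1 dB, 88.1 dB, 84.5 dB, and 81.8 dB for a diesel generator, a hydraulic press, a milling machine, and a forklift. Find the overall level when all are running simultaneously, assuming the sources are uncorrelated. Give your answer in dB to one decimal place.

97.9 dB

For uncorrelated sources the intensities add, so convert each level to linear form, sum, and take 10·log₁₀ of the total.
Σ 10^(L/10) = 10^(97.1/10) + 10^(88.1/10) + 10^(84.5/10) + 10^(81.8/10) = 6.207e+09.
L_total = 10·log₁₀(6.207e+09) = 97.93 dB.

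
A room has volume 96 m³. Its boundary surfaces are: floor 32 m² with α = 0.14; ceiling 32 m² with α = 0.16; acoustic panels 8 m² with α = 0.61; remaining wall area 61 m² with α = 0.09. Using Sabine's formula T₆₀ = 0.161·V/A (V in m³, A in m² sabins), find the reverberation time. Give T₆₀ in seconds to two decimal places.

Total absorption A = 32·0.14 + 32·0.16 + 8·0.61 + 61·0.09 = 19.97 m² sabins.
T₆₀ = 0.161·V/A = 0.161·96/19.97 = 0.774 s.

0.77 s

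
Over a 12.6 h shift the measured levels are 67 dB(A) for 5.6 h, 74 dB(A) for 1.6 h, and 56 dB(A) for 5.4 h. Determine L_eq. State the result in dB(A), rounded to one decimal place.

Weight each interval's intensity by its duration and average over T = 12.6 h:
Σ tᵢ·10^(Lᵢ/10) = 5.6·10^(67/10) + 1.6·10^(74/10) + 5.4·10^(56/10) = 7.041e+07.
L_eq = 10·log₁₀(7.041e+07/12.6) = 67.47 dB(A).

67.5 dB(A)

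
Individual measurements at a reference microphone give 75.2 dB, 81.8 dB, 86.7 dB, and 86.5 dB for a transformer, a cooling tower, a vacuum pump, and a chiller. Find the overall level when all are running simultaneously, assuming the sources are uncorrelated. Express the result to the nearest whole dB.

90 dB

For uncorrelated sources the intensities add, so convert each level to linear form, sum, and take 10·log₁₀ of the total.
Σ 10^(L/10) = 10^(75.2/10) + 10^(81.8/10) + 10^(86.7/10) + 10^(86.5/10) = 1.099e+09.
L_total = 10·log₁₀(1.099e+09) = 90.41 dB.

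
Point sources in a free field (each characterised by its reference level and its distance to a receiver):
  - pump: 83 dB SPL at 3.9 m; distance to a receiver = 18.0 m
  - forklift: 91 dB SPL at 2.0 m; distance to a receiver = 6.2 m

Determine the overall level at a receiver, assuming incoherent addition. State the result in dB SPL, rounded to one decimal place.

Apply inverse-square spreading to bring every level to the receiver, then sum 10^(L/10).
pump: 83 − 20·log₁₀(18.0/3.9) = 83 − 13.28 = 69.72 dB SPL.
forklift: 91 − 20·log₁₀(6.2/2.0) = 91 − 9.83 = 81.17 dB SPL.
Σ 10^(L/10) = 1.404e+08 → L_total = 10·log₁₀(1.404e+08) = 81.47 dB SPL.

81.5 dB SPL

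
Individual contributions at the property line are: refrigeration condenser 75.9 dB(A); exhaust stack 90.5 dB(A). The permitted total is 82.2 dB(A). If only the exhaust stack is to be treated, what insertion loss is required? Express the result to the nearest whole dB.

Fixed contribution from the other source: Σ 10^(L/10) = 10^(75.9/10) = 3.890e+07 (75.90 dB(A)).
The limit corresponds to 10^(82.2/10) = 1.660e+08; subtracting the fixed part leaves 1.271e+08 for the exhaust stack, i.e. 81.04 dB(A).
So the exhaust stack must be reduced from 90.5 to 81.04 dB(A): IL = 9.46 dB.

9 dB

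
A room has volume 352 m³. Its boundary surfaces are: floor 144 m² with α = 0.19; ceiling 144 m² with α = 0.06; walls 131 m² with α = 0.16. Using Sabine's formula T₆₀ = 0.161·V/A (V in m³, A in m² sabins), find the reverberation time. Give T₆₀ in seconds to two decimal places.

0.99 s

Total absorption A = 144·0.19 + 144·0.06 + 131·0.16 = 56.96 m² sabins.
T₆₀ = 0.161 × 352 / 56.96 = 0.995 s.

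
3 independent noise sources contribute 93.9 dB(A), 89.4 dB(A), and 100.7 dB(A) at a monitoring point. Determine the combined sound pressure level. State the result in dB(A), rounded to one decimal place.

101.8 dB(A)

Incoherent sources combine by intensity addition: L_total = 10·log₁₀(Σ 10^(L_i/10)).
Σ 10^(L/10) = 10^(93.9/10) + 10^(89.4/10) + 10^(100.7/10) = 1.507e+10.
L_total = 10·log₁₀(1.507e+10) = 101.78 dB(A).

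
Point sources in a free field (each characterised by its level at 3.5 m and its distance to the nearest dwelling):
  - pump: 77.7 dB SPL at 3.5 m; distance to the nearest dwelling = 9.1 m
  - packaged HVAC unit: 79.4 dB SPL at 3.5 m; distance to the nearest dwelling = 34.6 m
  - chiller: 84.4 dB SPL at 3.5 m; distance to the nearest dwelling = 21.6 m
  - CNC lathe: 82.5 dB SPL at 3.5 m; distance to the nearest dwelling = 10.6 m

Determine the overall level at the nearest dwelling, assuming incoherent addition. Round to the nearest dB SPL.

First find each source's level at the receiver (point-source: −20·log₁₀(r/r_ref)), then combine on an intensity basis.
pump: 77.7 − 20·log₁₀(9.1/3.5) = 77.7 − 8.30 = 69.40 dB SPL.
packaged HVAC unit: 79.4 − 20·log₁₀(34.6/3.5) = 79.4 − 19.90 = 59.50 dB SPL.
chiller: 84.4 − 20·log₁₀(21.6/3.5) = 84.4 − 15.81 = 68.59 dB SPL.
CNC lathe: 82.5 − 20·log₁₀(10.6/3.5) = 82.5 − 9.62 = 72.88 dB SPL.
Σ 10^(L/10) = 3.622e+07 → L_total = 10·log₁₀(3.622e+07) = 75.59 dB SPL.

76 dB SPL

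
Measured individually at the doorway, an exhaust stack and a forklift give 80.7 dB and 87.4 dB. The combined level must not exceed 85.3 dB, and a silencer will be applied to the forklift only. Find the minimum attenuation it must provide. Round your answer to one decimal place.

Fixed contribution from the other source: Σ 10^(L/10) = 10^(80.7/10) = 1.175e+08 (80.70 dB).
To meet 85.3 dB overall, the treated forklift may contribute at most 10^(85.3/10) − 1.175e+08 = 2.214e+08, i.e. 83.45 dB.
So the forklift must be reduced from 87.4 to 83.45 dB: IL = 3.95 dB.

3.9 dB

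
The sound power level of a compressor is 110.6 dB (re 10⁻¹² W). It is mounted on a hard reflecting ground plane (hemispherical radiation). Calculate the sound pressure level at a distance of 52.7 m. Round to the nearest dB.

68 dB

L_p = L_w − 10·log₁₀(2π·r²) with r = 52.7 m.
2π·r² = 1.745e+04 m², 10·log₁₀ of that is 42.418 dB.
L_p = 110.6 − 42.418 = 68.18 dB.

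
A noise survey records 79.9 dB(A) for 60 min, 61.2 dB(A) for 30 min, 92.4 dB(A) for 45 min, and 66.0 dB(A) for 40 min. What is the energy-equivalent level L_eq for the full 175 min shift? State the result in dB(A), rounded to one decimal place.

Weight each interval's intensity by its duration and average over T = 175 min:
Σ tᵢ·10^(Lᵢ/10) = 60·10^(79.9/10) + 30·10^(61.2/10) + 45·10^(92.4/10) + 40·10^(66.0/10) = 8.426e+10.
L_eq = 10·log₁₀(8.426e+10/175) = 86.83 dB(A).

86.8 dB(A)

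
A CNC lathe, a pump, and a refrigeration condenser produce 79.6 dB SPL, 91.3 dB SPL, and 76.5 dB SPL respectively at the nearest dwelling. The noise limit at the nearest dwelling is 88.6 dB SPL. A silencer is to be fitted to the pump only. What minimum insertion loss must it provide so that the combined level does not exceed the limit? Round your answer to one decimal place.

The untreated sources together contribute 10^(79.6/10) + 10^(76.5/10) = 1.359e+08, i.e. 81.33 dB SPL.
The limit corresponds to 10^(88.6/10) = 7.244e+08; subtracting the fixed part leaves 5.886e+08 for the pump, i.e. 87.70 dB SPL.
So the pump must be reduced from 91.3 to 87.70 dB SPL: IL = 3.60 dB.

3.6 dB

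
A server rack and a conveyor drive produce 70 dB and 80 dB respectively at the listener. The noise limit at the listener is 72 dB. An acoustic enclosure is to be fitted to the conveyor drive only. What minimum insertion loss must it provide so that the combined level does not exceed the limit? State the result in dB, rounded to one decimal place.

12.3 dB

Everything except the conveyor drive sums to 10^(70/10) = 1.000e+07 in linear terms, 70.00 dB.
The limit corresponds to 10^(72/10) = 1.585e+07; subtracting the fixed part leaves 5.849e+06 for the conveyor drive, i.e. 67.67 dB.
So the conveyor drive must be reduced from 80 to 67.67 dB: IL = 12.33 dB.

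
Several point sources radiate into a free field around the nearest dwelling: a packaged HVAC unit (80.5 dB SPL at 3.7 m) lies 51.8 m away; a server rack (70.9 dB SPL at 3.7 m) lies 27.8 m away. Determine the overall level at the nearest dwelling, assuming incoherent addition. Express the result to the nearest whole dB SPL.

59 dB SPL

Apply inverse-square spreading to bring every level to the receiver, then sum 10^(L/10).
packaged HVAC unit: 80.5 − 20·log₁₀(51.8/3.7) = 80.5 − 22.92 = 57.58 dB SPL.
server rack: 70.9 − 20·log₁₀(27.8/3.7) = 70.9 − 17.52 = 53.38 dB SPL.
Σ 10^(L/10) = 7.904e+05 → L_total = 10·log₁₀(7.904e+05) = 58.98 dB SPL.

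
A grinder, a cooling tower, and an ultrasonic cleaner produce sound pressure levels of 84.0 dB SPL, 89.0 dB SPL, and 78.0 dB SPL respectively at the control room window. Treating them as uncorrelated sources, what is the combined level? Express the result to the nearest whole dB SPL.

Incoherent sources combine by intensity addition: L_total = 10·log₁₀(Σ 10^(L_i/10)).
Σ 10^(L/10) = 10^(84.0/10) + 10^(89.0/10) + 10^(78.0/10) = 1.109e+09.
L_total = 10·log₁₀(1.109e+09) = 90.45 dB SPL.

90 dB SPL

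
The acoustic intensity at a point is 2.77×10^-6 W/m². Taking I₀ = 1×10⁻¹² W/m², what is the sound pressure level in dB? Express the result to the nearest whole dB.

64 dB

Dividing by I₀ shifts the exponent by 12: I/I₀ = 2.77×10^6.
L = 10·(0.4425 + 6) = 64.42 dB.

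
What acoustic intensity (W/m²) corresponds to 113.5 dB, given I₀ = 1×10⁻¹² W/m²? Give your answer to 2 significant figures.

0.22 W/m²

L = 10·log₁₀(I/I₀) ⇒ I = I₀·10^(L/10) = 10⁻¹² × 10^11.35.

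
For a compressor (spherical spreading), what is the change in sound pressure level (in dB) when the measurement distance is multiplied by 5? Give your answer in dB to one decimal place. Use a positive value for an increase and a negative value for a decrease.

With spherical spreading the level changes by −20·log₁₀(r₂/r₁).
ΔL = −20·log₁₀(5) = -13.98 dB.

-14.0 dB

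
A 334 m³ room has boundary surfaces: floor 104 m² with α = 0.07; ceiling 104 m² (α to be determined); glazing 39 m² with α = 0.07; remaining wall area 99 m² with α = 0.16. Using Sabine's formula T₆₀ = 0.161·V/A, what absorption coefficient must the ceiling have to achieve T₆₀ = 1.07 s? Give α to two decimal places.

A = 0.161·V/T₆₀ = 0.161·334/1.07 = 50.26 m² sabins.
Absorption from the other surfaces = 104·0.07 + 39·0.07 + 99·0.16 = 25.85 m², so the ceiling must supply 24.41 m² over 104 m².
α = 24.41/104 = 0.235.

0.23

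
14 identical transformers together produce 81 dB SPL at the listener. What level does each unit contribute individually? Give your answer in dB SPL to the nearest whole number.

70 dB SPL

14 equal contributions raise the level by 10·log₁₀ 14 = 11.461 dB, so each unit alone gives 81 − 11.461.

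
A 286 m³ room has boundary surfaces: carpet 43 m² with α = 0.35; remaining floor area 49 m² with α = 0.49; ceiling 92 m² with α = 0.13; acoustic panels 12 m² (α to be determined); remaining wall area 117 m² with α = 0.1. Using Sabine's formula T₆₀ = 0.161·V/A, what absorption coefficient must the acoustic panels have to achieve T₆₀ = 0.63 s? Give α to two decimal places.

0.86

From T₆₀ = 0.161·V/A, the target T₆₀ = 0.63 s needs A = 0.161·286/0.63 = 73.09 m².
Absorption from the other surfaces = 43·0.35 + 49·0.49 + 92·0.13 + 117·0.1 = 62.72 m², so the acoustic panels must supply 10.37 m² over 12 m².
α = 10.37/12 = 0.864.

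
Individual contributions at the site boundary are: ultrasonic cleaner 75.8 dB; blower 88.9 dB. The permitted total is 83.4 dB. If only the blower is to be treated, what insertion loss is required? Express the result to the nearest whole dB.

6 dB

Everything except the blower sums to 10^(75.8/10) = 3.802e+07 in linear terms, 75.80 dB.
The limit corresponds to 10^(83.4/10) = 2.188e+08; subtracting the fixed part leaves 1.808e+08 for the blower, i.e. 82.57 dB.
So the blower must be reduced from 88.9 to 82.57 dB: IL = 6.33 dB.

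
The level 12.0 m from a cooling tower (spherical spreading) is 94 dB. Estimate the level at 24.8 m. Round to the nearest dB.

88 dB

For a point source, L₂ = L₁ − 20·log₁₀(r₂/r₁).
L₂ = 94 − 20·log₁₀(24.8/12.0) = 94 − 6.305 = 87.69 dB.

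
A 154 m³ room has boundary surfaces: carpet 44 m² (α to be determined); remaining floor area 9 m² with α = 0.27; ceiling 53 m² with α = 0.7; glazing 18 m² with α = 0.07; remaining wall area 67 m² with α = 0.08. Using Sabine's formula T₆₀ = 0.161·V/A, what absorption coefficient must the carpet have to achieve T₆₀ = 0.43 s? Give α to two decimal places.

A = 0.161·V/T₆₀ = 0.161·154/0.43 = 57.66 m² sabins.
Absorption from the other surfaces = 9·0.27 + 53·0.7 + 18·0.07 + 67·0.08 = 46.15 m², so the carpet must supply 11.51 m² over 44 m².
α = 11.51/44 = 0.262.

0.26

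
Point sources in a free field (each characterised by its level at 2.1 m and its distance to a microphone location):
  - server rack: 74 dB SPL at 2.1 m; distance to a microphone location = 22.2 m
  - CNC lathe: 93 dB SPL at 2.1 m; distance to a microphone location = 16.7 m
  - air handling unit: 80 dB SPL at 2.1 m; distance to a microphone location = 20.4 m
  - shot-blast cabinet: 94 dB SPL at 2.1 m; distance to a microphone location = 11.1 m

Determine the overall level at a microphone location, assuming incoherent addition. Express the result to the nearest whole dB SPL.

81 dB SPL

Apply inverse-square spreading to bring every level to the receiver, then sum 10^(L/10).
server rack: 74 − 20·log₁₀(22.2/2.1) = 74 − 20.48 = 53.52 dB SPL.
CNC lathe: 93 − 20·log₁₀(16.7/2.1) = 93 − 18.01 = 74.99 dB SPL.
air handling unit: 80 − 20·log₁₀(20.4/2.1) = 80 − 19.75 = 60.25 dB SPL.
shot-blast cabinet: 94 − 20·log₁₀(11.1/2.1) = 94 − 14.46 = 79.54 dB SPL.
Σ 10^(L/10) = 1.227e+08 → L_total = 10·log₁₀(1.227e+08) = 80.89 dB SPL.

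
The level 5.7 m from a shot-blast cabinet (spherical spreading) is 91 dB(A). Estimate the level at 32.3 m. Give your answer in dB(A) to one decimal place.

Point-source attenuation: ΔL = 20·log₁₀(r₂/r₁) = 20·log₁₀(32.3/5.7) = 15.067 dB.
L₂ = 91 − 20·log₁₀(32.3/5.7) = 91 − 15.067 = 75.93 dB(A).

75.9 dB(A)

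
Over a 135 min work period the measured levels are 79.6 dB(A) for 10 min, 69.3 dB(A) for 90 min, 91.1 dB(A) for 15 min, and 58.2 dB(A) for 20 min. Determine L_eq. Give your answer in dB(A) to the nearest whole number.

The energy average is taken in the linear domain: L_eq = 10·log₁₀[(Σ tᵢ·10^(Lᵢ/10))/T], T = 135 min.
Σ tᵢ·10^(Lᵢ/10) = 10·10^(79.6/10) + 90·10^(69.3/10) + 15·10^(91.1/10) + 20·10^(58.2/10) = 2.101e+10.
L_eq = 10·log₁₀(2.101e+10/135) = 81.92 dB(A).

82 dB(A)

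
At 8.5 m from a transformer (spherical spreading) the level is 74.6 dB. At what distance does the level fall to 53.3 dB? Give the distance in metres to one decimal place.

98.7 m

The 21.3 dB drop corresponds to a distance ratio of 10^(21.3/20) for a point source.
r₂ = 8.5·10^((74.6−53.3)/20) = 8.5·10^(21.3/20) = 98.72 m.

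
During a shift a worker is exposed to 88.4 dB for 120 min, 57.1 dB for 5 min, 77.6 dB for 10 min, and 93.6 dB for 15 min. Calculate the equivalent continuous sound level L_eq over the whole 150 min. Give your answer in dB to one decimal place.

L_eq = 10·log₁₀[(1/T)·Σ tᵢ·10^(Lᵢ/10)] with T = 150 min.
Σ tᵢ·10^(Lᵢ/10) = 120·10^(88.4/10) + 5·10^(57.1/10) + 10·10^(77.6/10) + 15·10^(93.6/10) = 1.180e+11.
L_eq = 10·log₁₀(1.180e+11/150) = 88.96 dB.

89.0 dB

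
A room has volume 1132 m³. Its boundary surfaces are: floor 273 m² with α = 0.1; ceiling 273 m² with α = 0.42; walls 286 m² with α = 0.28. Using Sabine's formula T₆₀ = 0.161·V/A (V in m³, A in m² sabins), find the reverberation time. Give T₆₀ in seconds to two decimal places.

Total absorption A = 273·0.1 + 273·0.42 + 286·0.28 = 222.04 m² sabins.
T₆₀ = 0.161 × 1132 / 222.04 = 0.821 s.

0.82 s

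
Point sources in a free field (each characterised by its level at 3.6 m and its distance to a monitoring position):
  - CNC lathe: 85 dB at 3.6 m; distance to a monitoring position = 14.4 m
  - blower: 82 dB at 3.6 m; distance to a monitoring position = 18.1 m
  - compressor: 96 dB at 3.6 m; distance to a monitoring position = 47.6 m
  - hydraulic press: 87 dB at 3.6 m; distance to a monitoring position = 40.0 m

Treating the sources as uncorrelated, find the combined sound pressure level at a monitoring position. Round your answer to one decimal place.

First find each source's level at the receiver (point-source: −20·log₁₀(r/r_ref)), then combine on an intensity basis.
CNC lathe: 85 − 20·log₁₀(14.4/3.6) = 85 − 12.04 = 72.96 dB.
blower: 82 − 20·log₁₀(18.1/3.6) = 82 − 14.03 = 67.97 dB.
compressor: 96 − 20·log₁₀(47.6/3.6) = 96 − 22.43 = 73.57 dB.
hydraulic press: 87 − 20·log₁₀(40.0/3.6) = 87 − 20.92 = 66.08 dB.
Σ 10^(L/10) = 5.287e+07 → L_total = 10·log₁₀(5.287e+07) = 77.23 dB.

77.2 dB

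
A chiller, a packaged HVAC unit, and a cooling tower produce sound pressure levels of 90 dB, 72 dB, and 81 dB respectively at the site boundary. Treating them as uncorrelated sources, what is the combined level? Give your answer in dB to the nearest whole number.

For uncorrelated sources the intensities add, so convert each level to linear form, sum, and take 10·log₁₀ of the total.
Σ 10^(L/10) = 10^(90/10) + 10^(72/10) + 10^(81/10) = 1.142e+09.
L_total = 10·log₁₀(1.142e+09) = 90.58 dB.

91 dB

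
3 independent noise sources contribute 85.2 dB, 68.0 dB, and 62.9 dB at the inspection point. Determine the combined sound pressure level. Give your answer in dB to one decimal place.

85.3 dB

Incoherent sources combine by intensity addition: L_total = 10·log₁₀(Σ 10^(L_i/10)).
Σ 10^(L/10) = 10^(85.2/10) + 10^(68.0/10) + 10^(62.9/10) = 3.394e+08.
L_total = 10·log₁₀(3.394e+08) = 85.31 dB.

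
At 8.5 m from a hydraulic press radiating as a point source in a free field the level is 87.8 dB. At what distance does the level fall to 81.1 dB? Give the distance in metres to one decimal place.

18.4 m

For a point source L₁ − L₂ = 20·log₁₀(r₂/r₁), so r₂ = r₁·10^((L₁−L₂)/20).
r₂ = 8.5·10^((87.8−81.1)/20) = 8.5·10^(6.7/20) = 18.38 m.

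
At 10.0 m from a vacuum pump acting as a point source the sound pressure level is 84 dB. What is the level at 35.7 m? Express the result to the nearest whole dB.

73 dB

Spherical spreading from a point source gives a 20·log₁₀(r₂/r₁) drop.
L₂ = 84 − 20·log₁₀(35.7/10.0) = 84 − 11.053 = 72.95 dB.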